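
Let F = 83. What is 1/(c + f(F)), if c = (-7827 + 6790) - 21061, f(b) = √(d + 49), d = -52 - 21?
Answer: -3683/81386938 - I*√6/244160814 ≈ -4.5253e-5 - 1.0032e-8*I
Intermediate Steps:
d = -73
f(b) = 2*I*√6 (f(b) = √(-73 + 49) = √(-24) = 2*I*√6)
c = -22098 (c = -1037 - 21061 = -22098)
1/(c + f(F)) = 1/(-22098 + 2*I*√6)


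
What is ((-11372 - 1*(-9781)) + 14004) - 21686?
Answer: -9273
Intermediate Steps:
((-11372 - 1*(-9781)) + 14004) - 21686 = ((-11372 + 9781) + 14004) - 21686 = (-1591 + 14004) - 21686 = 12413 - 21686 = -9273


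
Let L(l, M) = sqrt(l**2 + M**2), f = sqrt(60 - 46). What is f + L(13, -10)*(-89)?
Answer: sqrt(14) - 89*sqrt(269) ≈ -1456.0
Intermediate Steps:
f = sqrt(14) ≈ 3.7417
L(l, M) = sqrt(M**2 + l**2)
f + L(13, -10)*(-89) = sqrt(14) + sqrt((-10)**2 + 13**2)*(-89) = sqrt(14) + sqrt(100 + 169)*(-89) = sqrt(14) + sqrt(269)*(-89) = sqrt(14) - 89*sqrt(269)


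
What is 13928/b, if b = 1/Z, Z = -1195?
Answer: -16643960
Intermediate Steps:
b = -1/1195 (b = 1/(-1195) = -1/1195 ≈ -0.00083682)
13928/b = 13928/(-1/1195) = 13928*(-1195) = -16643960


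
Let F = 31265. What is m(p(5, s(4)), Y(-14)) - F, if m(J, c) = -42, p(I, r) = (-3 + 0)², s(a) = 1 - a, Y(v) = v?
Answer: -31307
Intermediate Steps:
p(I, r) = 9 (p(I, r) = (-3)² = 9)
m(p(5, s(4)), Y(-14)) - F = -42 - 1*31265 = -42 - 31265 = -31307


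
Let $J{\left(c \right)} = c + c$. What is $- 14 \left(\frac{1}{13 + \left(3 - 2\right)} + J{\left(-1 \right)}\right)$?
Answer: $27$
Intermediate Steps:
$J{\left(c \right)} = 2 c$
$- 14 \left(\frac{1}{13 + \left(3 - 2\right)} + J{\left(-1 \right)}\right) = - 14 \left(\frac{1}{13 + \left(3 - 2\right)} + 2 \left(-1\right)\right) = - 14 \left(\frac{1}{13 + 1} - 2\right) = - 14 \left(\frac{1}{14} - 2\right) = \left(-14\right) \left(- \frac{27}{14}\right) = 27$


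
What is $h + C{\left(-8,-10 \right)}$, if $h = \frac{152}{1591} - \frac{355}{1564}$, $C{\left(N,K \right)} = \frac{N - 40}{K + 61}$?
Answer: $- \frac{2669029}{2488324} \approx -1.0726$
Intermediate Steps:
$C{\left(N,K \right)} = \frac{-40 + N}{61 + K}$
$h = - \frac{327077}{2488324}$ ($h = 152 \cdot \frac{1}{1591} - \frac{355}{1564} = \frac{152}{1591} - \frac{355}{1564} = - \frac{327077}{2488324} \approx -0.13144$)
$h + C{\left(-8,-10 \right)} = - \frac{327077}{2488324} + \frac{-40 - 8}{61 - 10} = - \frac{327077}{2488324} + \frac{1}{51} \left(-48\right) = - \frac{327077}{2488324} - \frac{16}{17} = - \frac{2669029}{2488324}$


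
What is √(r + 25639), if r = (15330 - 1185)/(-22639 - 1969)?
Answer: √970340144446/6152 ≈ 160.12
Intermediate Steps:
r = -14145/24608 (r = 14145/(-24608) = 14145*(-1/24608) = -14145/24608 ≈ -0.57481)
√(r + 25639) = √(-14145/24608 + 25639) = √(630910367/24608) = √970340144446/6152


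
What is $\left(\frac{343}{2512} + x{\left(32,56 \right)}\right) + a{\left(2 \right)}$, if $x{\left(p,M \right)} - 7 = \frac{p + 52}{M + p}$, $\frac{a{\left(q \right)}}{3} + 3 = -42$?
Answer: $- \frac{3506747}{27632} \approx -126.91$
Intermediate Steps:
$a{\left(q \right)} = -135$ ($a{\left(q \right)} = -9 + 3 \left(-42\right) = -9 - 126 = -135$)
$x{\left(p,M \right)} = 7 + \frac{52 + p}{M + p}$ ($x{\left(p,M \right)} = 7 + \frac{p + 52}{M + p} = 7 + \frac{52 + p}{M + p}$)
$\left(\frac{343}{2512} + x{\left(32,56 \right)}\right) + a{\left(2 \right)} = \left(\frac{343}{2512} + \frac{52 + 7 \cdot 56 + 8 \cdot 32}{56 + 32}\right) - 135 = \left(343 \cdot \frac{1}{2512} + \frac{52 + 392 + 256}{88}\right) - 135 = \left(\frac{343}{2512} + \frac{1}{88} \cdot 700\right) - 135 = \left(\frac{343}{2512} + \frac{175}{22}\right) - 135 = \frac{223573}{27632} - 135 = - \frac{3506747}{27632}$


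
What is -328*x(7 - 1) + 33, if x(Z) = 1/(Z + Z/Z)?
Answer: -97/7 ≈ -13.857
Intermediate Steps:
x(Z) = 1/(1 + Z) (x(Z) = 1/(Z + 1) = 1/(1 + Z))
-328*x(7 - 1) + 33 = -328/(1 + (7 - 1)) + 33 = -328/(1 + 6) + 33 = -328/7 + 33 = -97/7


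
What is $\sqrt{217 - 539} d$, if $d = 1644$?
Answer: $1644 i \sqrt{322} \approx 29501.0 i$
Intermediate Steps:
$\sqrt{217 - 539} d = \sqrt{217 - 539} \cdot 1644 = \sqrt{-322} \cdot 1644 = i \sqrt{322} \cdot 1644 = 1644 i \sqrt{322}$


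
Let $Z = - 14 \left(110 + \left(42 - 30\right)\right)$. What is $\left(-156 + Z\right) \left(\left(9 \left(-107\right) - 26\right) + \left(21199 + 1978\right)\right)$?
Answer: $-41358432$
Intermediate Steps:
$Z = -1708$ ($Z = - 14 \left(110 + 12\right) = \left(-14\right) 122 = -1708$)
$\left(-156 + Z\right) \left(\left(9 \left(-107\right) - 26\right) + \left(21199 + 1978\right)\right) = \left(-156 - 1708\right) \left(\left(9 \left(-107\right) - 26\right) + \left(21199 + 1978\right)\right) = - 1864 \left(\left(-963 - 26\right) + 23177\right) = - 1864 \left(-989 + 23177\right) = \left(-1864\right) 22188 = -41358432$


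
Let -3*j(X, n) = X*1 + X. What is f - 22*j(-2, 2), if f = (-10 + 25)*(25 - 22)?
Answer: 47/3 ≈ 15.667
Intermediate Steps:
f = 45 (f = 15*3 = 45)
j(X, n) = -2*X/3 (j(X, n) = -(X*1 + X)/3 = -(X + X)/3 = -2*X/3)
f - 22*j(-2, 2) = 45 - (-44)*(-2)/3 = 45 - 22*4/3 = 45 - 88/3 = 47/3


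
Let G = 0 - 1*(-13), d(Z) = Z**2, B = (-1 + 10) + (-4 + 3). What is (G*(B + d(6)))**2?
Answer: 327184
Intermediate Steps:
B = 8 (B = 9 - 1 = 8)
G = 13 (G = 0 + 13 = 13)
(G*(B + d(6)))**2 = (13*(8 + 6**2))**2 = (13*(8 + 36))**2 = (13*44)**2 = 572**2 = 327184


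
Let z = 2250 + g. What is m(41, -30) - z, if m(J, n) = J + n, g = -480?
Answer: -1759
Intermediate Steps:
z = 1770 (z = 2250 - 480 = 1770)
m(41, -30) - z = (41 - 30) - 1*1770 = 11 - 1770 = -1759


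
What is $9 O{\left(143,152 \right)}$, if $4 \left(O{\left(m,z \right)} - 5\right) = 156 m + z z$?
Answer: $102222$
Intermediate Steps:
$O{\left(m,z \right)} = 5 + 39 m + \frac{z^{2}}{4}$ ($O{\left(m,z \right)} = 5 + \frac{156 m + z z}{4} = 5 + \frac{156 m + z^{2}}{4} = 5 + \frac{z^{2} + 156 m}{4} = 5 + \left(39 m + \frac{z^{2}}{4}\right) = 5 + 39 m + \frac{z^{2}}{4}$)
$9 O{\left(143,152 \right)} = 9 \left(5 + 39 \cdot 143 + \frac{152^{2}}{4}\right) = 9 \left(5 + 5577 + \frac{1}{4} \cdot 23104\right) = 9 \left(5 + 5577 + 5776\right) = 9 \cdot 11358 = 102222$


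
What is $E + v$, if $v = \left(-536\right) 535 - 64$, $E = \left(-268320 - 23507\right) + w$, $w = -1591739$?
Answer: $-2170390$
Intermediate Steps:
$E = -1883566$ ($E = \left(-268320 - 23507\right) - 1591739 = -291827 - 1591739 = -1883566$)
$v = -286824$ ($v = -286760 - 64 = -286824$)
$E + v = -1883566 - 286824 = -2170390$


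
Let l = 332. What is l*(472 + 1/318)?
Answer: 24916102/159 ≈ 1.5671e+5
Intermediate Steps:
l*(472 + 1/318) = 332*(472 + 1/318) = 332*(150097/318) = 24916102/159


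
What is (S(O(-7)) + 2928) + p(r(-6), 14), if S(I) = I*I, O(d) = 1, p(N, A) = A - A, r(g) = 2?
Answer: 2929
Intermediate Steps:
p(N, A) = 0
S(I) = I**2
(S(O(-7)) + 2928) + p(r(-6), 14) = (1**2 + 2928) + 0 = (1 + 2928) + 0 = 2929 + 0 = 2929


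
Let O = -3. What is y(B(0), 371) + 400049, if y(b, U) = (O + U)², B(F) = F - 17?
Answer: 535473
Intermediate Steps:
B(F) = -17 + F
y(b, U) = (-3 + U)²
y(B(0), 371) + 400049 = (-3 + 371)² + 400049 = 368² + 400049 = 135424 + 400049 = 535473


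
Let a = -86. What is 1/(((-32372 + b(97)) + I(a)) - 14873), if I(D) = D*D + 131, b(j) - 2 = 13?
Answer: -1/39703 ≈ -2.5187e-5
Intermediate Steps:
b(j) = 15 (b(j) = 2 + 13 = 15)
I(D) = 131 + D² (I(D) = D² + 131 = 131 + D²)
1/(((-32372 + b(97)) + I(a)) - 14873) = 1/(((-32372 + 15) + (131 + (-86)²)) - 14873) = 1/((-32357 + (131 + 7396)) - 14873) = 1/((-32357 + 7527) - 14873) = 1/(-24830 - 14873) = 1/(-39703) = -1/39703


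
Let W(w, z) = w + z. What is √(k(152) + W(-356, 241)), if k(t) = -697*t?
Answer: I*√106059 ≈ 325.67*I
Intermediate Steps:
√(k(152) + W(-356, 241)) = √(-697*152 + (-356 + 241)) = √(-105944 - 115) = √(-106059) = I*√106059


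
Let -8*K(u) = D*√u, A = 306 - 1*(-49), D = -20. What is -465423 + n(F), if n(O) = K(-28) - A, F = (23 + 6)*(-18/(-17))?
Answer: -465778 + 5*I*√7 ≈ -4.6578e+5 + 13.229*I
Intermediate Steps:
F = 522/17 (F = 29*(-18*(-1/17)) = 29*(18/17) = 522/17 ≈ 30.706)
A = 355 (A = 306 + 49 = 355)
K(u) = 5*√u/2 (K(u) = -(-5)*√u/2 = 5*√u/2)
n(O) = -355 + 5*I*√7 (n(O) = 5*√(-28)/2 - 1*355 = 5*(2*I*√7)/2 - 355 = 5*I*√7 - 355 = -355 + 5*I*√7)
-465423 + n(F) = -465423 + (-355 + 5*I*√7) = -465778 + 5*I*√7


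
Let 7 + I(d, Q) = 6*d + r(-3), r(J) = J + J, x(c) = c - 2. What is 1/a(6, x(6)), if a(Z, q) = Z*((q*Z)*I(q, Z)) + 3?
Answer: 1/1587 ≈ 0.00063012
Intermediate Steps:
x(c) = -2 + c
r(J) = 2*J
I(d, Q) = -13 + 6*d (I(d, Q) = -7 + (6*d + 2*(-3)) = -7 + (6*d - 6) = -7 + (-6 + 6*d) = -13 + 6*d)
a(Z, q) = 3 + q*Z²*(-13 + 6*q) (a(Z, q) = Z*((q*Z)*(-13 + 6*q)) + 3 = Z*((Z*q)*(-13 + 6*q)) + 3 = Z*(Z*q*(-13 + 6*q)) + 3 = q*Z²*(-13 + 6*q) + 3 = 3 + q*Z²*(-13 + 6*q))
1/a(6, x(6)) = 1/(3 + (-2 + 6)*6²*(-13 + 6*(-2 + 6))) = 1/(3 + 4*36*(-13 + 6*4)) = 1/(3 + 4*36*(-13 + 24)) = 1/(3 + 4*36*11) = 1/(3 + 1584) = 1/1587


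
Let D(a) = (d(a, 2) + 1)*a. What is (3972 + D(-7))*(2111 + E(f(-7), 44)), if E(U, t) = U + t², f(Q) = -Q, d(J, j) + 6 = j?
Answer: 16187622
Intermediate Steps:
d(J, j) = -6 + j
D(a) = -3*a (D(a) = ((-6 + 2) + 1)*a = (-4 + 1)*a = -3*a)
(3972 + D(-7))*(2111 + E(f(-7), 44)) = (3972 - 3*(-7))*(2111 + (-1*(-7) + 44²)) = (3972 + 21)*(2111 + (7 + 1936)) = 3993*(2111 + 1943) = 3993*4054 = 16187622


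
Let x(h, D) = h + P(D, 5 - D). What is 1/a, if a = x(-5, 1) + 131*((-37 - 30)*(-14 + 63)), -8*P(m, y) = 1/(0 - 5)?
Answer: -40/17203119 ≈ -2.3252e-6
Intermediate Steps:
P(m, y) = 1/40 (P(m, y) = -1/(8*(0 - 5)) = -⅛/(-5) = -⅛*(-⅕) = 1/40)
x(h, D) = 1/40 + h (x(h, D) = h + 1/40 = 1/40 + h)
a = -17203119/40 (a = (1/40 - 5) + 131*((-37 - 30)*(-14 + 63)) = -199/40 + 131*(-67*49) = -199/40 + 131*(-3283) = -199/40 - 430073 = -17203119/40 ≈ -4.3008e+5)
1/a = 1/(-17203119/40) = -40/17203119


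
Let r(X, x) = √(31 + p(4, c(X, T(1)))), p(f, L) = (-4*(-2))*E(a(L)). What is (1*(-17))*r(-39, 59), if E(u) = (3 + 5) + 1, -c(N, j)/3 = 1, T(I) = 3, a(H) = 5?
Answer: -17*√103 ≈ -172.53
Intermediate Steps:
c(N, j) = -3 (c(N, j) = -3*1 = -3)
E(u) = 9 (E(u) = 8 + 1 = 9)
p(f, L) = 72 (p(f, L) = -4*(-2)*9 = 8*9 = 72)
r(X, x) = √103 (r(X, x) = √(31 + 72) = √103)
(1*(-17))*r(-39, 59) = (1*(-17))*√103 = -17*√103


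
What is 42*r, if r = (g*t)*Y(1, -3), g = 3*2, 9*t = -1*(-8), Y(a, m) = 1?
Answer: 224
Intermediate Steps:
t = 8/9 (t = (-1*(-8))/9 = (1/9)*8 = 8/9 ≈ 0.88889)
g = 6
r = 16/3 (r = (6*(8/9))*1 = (16/3)*1 = 16/3 ≈ 5.3333)
42*r = 42*(16/3) = 224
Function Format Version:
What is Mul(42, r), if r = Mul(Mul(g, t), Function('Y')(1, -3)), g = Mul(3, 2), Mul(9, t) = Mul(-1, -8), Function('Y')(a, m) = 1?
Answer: 224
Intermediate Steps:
t = Rational(8, 9) (t = Mul(Rational(1, 9), Mul(-1, -8)) = Mul(Rational(1, 9), 8) = Rational(8, 9) ≈ 0.88889)
g = 6
r = Rational(16, 3) (r = Mul(Mul(6, Rational(8, 9)), 1) = Mul(Rational(16, 3), 1) = Rational(16, 3) ≈ 5.3333)
Mul(42, r) = Mul(42, Rational(16, 3)) = 224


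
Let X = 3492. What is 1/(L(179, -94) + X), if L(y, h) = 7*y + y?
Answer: 1/4924 ≈ 0.00020309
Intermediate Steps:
L(y, h) = 8*y
1/(L(179, -94) + X) = 1/(8*179 + 3492) = 1/(1432 + 3492) = 1/4924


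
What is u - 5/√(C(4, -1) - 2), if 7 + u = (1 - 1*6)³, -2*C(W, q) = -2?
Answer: -132 + 5*I ≈ -132.0 + 5.0*I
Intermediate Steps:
C(W, q) = 1 (C(W, q) = -½*(-2) = 1)
u = -132 (u = -7 + (1 - 1*6)³ = -7 + (1 - 6)³ = -7 + (-5)³ = -7 - 125 = -132)
u - 5/√(C(4, -1) - 2) = -132 - 5/√(1 - 2) = -132 - 5*(-I) = -132 - (-5)*I = -132 + 5*I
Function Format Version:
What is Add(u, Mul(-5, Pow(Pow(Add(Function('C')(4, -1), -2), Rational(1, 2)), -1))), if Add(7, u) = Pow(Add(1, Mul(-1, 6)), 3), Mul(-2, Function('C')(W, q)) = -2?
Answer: Add(-132, Mul(5, I)) ≈ Add(-132.00, Mul(5.0000, I))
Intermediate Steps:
Function('C')(W, q) = 1 (Function('C')(W, q) = Mul(Rational(-1, 2), -2) = 1)
u = -132 (u = Add(-7, Pow(Add(1, Mul(-1, 6)), 3)) = Add(-7, Pow(Add(1, -6), 3)) = Add(-7, Pow(-5, 3)) = Add(-7, -125) = -132)
Add(u, Mul(-5, Pow(Pow(Add(Function('C')(4, -1), -2), Rational(1, 2)), -1))) = Add(-132, Mul(-5, Pow(Pow(Add(1, -2), Rational(1, 2)), -1))) = Add(-132, Mul(-5, Pow(Pow(-1, Rational(1, 2)), -1))) = Add(-132, Mul(-5, Pow(I, -1))) = Add(-132, Mul(-5, Mul(-1, I))) = Add(-132, Mul(5, I))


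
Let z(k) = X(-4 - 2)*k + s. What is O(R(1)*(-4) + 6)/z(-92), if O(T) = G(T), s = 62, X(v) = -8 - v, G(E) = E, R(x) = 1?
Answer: 1/123 ≈ 0.0081301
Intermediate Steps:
z(k) = 62 - 2*k (z(k) = (-8 - (-4 - 2))*k + 62 = (-8 - 1*(-6))*k + 62 = (-8 + 6)*k + 62 = -2*k + 62 = 62 - 2*k)
O(T) = T
O(R(1)*(-4) + 6)/z(-92) = (1*(-4) + 6)/(62 - 2*(-92)) = (-4 + 6)/(62 + 184) = 2/246 = 2*(1/246) = 1/123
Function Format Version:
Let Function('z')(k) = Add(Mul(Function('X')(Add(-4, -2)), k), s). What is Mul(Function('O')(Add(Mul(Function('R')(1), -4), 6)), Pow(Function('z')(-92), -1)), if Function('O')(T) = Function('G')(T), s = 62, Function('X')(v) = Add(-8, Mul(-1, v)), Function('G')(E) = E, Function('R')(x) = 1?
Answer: Rational(1, 123) ≈ 0.0081301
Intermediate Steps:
Function('z')(k) = Add(62, Mul(-2, k)) (Function('z')(k) = Add(Mul(Add(-8, Mul(-1, Add(-4, -2))), k), 62) = Add(Mul(Add(-8, Mul(-1, -6)), k), 62) = Add(Mul(Add(-8, 6), k), 62) = Add(Mul(-2, k), 62) = Add(62, Mul(-2, k)))
Function('O')(T) = T
Mul(Function('O')(Add(Mul(Function('R')(1), -4), 6)), Pow(Function('z')(-92), -1)) = Mul(Add(Mul(1, -4), 6), Pow(Add(62, Mul(-2, -92)), -1)) = Mul(Add(-4, 6), Pow(Add(62, 184), -1)) = Mul(2, Pow(246, -1)) = Mul(2, Rational(1, 246)) = Rational(1, 123)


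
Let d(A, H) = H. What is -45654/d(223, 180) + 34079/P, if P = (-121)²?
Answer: -110380999/439230 ≈ -251.31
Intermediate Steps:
P = 14641
-45654/d(223, 180) + 34079/P = -45654/180 + 34079/14641 = -45654*1/180 + 34079*(1/14641) = -7609/30 + 34079/14641 = -110380999/439230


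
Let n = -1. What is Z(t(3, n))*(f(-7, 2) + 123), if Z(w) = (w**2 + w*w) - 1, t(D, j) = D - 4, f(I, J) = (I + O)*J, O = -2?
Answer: 105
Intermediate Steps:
f(I, J) = J*(-2 + I) (f(I, J) = (I - 2)*J = (-2 + I)*J = J*(-2 + I))
t(D, j) = -4 + D
Z(w) = -1 + 2*w**2 (Z(w) = (w**2 + w**2) - 1 = 2*w**2 - 1 = -1 + 2*w**2)
Z(t(3, n))*(f(-7, 2) + 123) = (-1 + 2*(-4 + 3)**2)*(2*(-2 - 7) + 123) = (-1 + 2*(-1)**2)*(2*(-9) + 123) = (-1 + 2*1)*(-18 + 123) = (-1 + 2)*105 = 1*105 = 105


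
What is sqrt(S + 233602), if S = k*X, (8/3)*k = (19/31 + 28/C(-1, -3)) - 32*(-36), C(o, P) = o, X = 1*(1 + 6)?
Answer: sqrt(3637255978)/124 ≈ 486.37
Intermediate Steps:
X = 7 (X = 1*7 = 7)
k = 104589/248 (k = 3*((19/31 + 28/(-1)) - 32*(-36))/8 = 3*((19*(1/31) + 28*(-1)) + 1152)/8 = 3*((19/31 - 28) + 1152)/8 = 3*(-849/31 + 1152)/8 = (3/8)*(34863/31) = 104589/248 ≈ 421.73)
S = 732123/248 (S = (104589/248)*7 = 732123/248 ≈ 2952.1)
sqrt(S + 233602) = sqrt(732123/248 + 233602) = sqrt(58665419/248) = sqrt(3637255978)/124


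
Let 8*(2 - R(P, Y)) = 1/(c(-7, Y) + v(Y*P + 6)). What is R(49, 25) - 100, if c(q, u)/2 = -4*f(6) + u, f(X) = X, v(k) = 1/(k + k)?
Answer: -1931831/19700 ≈ -98.063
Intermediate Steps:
v(k) = 1/(2*k)
c(q, u) = -48 + 2*u (c(q, u) = 2*(-4*6 + u) = 2*(-24 + u) = -48 + 2*u)
R(P, Y) = 2 - 1/(8*(-48 + 1/(2*(6 + P*Y)) + 2*Y)) (R(P, Y) = 2 - 1/(8*((-48 + 2*Y) + 1/(2*(Y*P + 6)))) = 2 - 1/(8*((-48 + 2*Y) + 1/(2*(P*Y + 6)))) = 2 - 1/(8*((-48 + 2*Y) + 1/(2*(6 + P*Y)))) = 2 - 1/(8*(-48 + 1/(2*(6 + P*Y)) + 2*Y)))
R(49, 25) - 100 = (8 + (-769 + 32*25)*(6 + 49*25))/(4*(1 + 4*(-24 + 25)*(6 + 49*25))) - 100 = (8 + (-769 + 800)*(6 + 1225))/(4*(1 + 4*1*(6 + 1225))) - 100 = (8 + 31*1231)/(4*(1 + 4*1*1231)) - 100 = (8 + 38161)/(4*(1 + 4924)) - 100 = (¼)*38169/4925 - 100 = (¼)*(1/4925)*38169 - 100 = 38169/19700 - 100 = -1931831/19700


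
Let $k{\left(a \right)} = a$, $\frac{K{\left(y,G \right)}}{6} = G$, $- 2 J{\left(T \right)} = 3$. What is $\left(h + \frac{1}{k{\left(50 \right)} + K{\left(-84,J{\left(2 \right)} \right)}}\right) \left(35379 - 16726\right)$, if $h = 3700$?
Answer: $\frac{2829678753}{41} \approx 6.9017 \cdot 10^{7}$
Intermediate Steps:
$J{\left(T \right)} = - \frac{3}{2}$ ($J{\left(T \right)} = \left(- \frac{1}{2}\right) 3 = - \frac{3}{2}$)
$K{\left(y,G \right)} = 6 G$
$\left(h + \frac{1}{k{\left(50 \right)} + K{\left(-84,J{\left(2 \right)} \right)}}\right) \left(35379 - 16726\right) = \left(3700 + \frac{1}{50 + 6 \left(- \frac{3}{2}\right)}\right) \left(35379 - 16726\right) = \left(3700 + \frac{1}{50 - 9}\right) 18653 = \left(3700 + \frac{1}{41}\right) 18653 = \frac{151701}{41} \cdot 18653 = \frac{2829678753}{41}$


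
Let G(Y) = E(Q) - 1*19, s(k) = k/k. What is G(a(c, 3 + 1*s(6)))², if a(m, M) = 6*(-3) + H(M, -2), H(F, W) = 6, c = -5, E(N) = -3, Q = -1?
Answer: 484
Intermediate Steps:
s(k) = 1
a(m, M) = -12 (a(m, M) = 6*(-3) + 6 = -18 + 6 = -12)
G(Y) = -22 (G(Y) = -3 - 1*19 = -3 - 19 = -22)
G(a(c, 3 + 1*s(6)))² = (-22)² = 484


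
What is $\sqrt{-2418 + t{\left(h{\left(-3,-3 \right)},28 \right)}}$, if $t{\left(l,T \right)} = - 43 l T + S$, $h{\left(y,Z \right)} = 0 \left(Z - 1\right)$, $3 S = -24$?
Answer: $i \sqrt{2426} \approx 49.254 i$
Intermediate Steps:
$S = -8$ ($S = \frac{1}{3} \left(-24\right) = -8$)
$h{\left(y,Z \right)} = 0$ ($h{\left(y,Z \right)} = 0 \left(-1 + Z\right) = 0$)
$t{\left(l,T \right)} = -8 - 43 T l$ ($t{\left(l,T \right)} = - 43 l T - 8 = - 43 T l - 8 = -8 - 43 T l$)
$\sqrt{-2418 + t{\left(h{\left(-3,-3 \right)},28 \right)}} = \sqrt{-2418 - \left(8 + 1204 \cdot 0\right)} = \sqrt{-2418 + \left(-8 + 0\right)} = \sqrt{-2418 - 8} = \sqrt{-2426} = i \sqrt{2426}$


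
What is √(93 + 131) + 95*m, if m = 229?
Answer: 21755 + 4*√14 ≈ 21770.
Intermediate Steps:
√(93 + 131) + 95*m = √(93 + 131) + 95*229 = √224 + 21755 = 4*√14 + 21755 = 21755 + 4*√14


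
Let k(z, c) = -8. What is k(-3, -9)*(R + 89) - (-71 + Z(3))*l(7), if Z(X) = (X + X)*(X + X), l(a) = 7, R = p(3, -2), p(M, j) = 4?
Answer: -499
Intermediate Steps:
R = 4
Z(X) = 4*X² (Z(X) = (2*X)*(2*X) = 4*X²)
k(-3, -9)*(R + 89) - (-71 + Z(3))*l(7) = -8*(4 + 89) - (-71 + 4*3²)*7 = -8*93 - (-71 + 4*9)*7 = -744 - (-71 + 36)*7 = -744 - (-35)*7 = -744 - 1*(-245) = -744 + 245 = -499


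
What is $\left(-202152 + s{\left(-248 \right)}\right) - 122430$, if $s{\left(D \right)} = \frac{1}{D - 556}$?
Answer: $- \frac{260963929}{804} \approx -3.2458 \cdot 10^{5}$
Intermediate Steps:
$s{\left(D \right)} = \frac{1}{-556 + D}$
$\left(-202152 + s{\left(-248 \right)}\right) - 122430 = \left(-202152 + \frac{1}{-556 - 248}\right) - 122430 = \left(-202152 + \frac{1}{-804}\right) - 122430 = \left(-202152 - \frac{1}{804}\right) - 122430 = - \frac{162530209}{804} - 122430 = - \frac{260963929}{804}$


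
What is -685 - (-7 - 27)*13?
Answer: -243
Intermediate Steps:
-685 - (-7 - 27)*13 = -685 - (-34)*13 = -685 - 1*(-442) = -685 + 442 = -243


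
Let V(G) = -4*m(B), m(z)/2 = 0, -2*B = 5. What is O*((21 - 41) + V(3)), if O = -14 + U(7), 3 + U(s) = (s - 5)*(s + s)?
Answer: -220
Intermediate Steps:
B = -5/2 (B = -1/2*5 = -5/2 ≈ -2.5000)
U(s) = -3 + 2*s*(-5 + s) (U(s) = -3 + (s - 5)*(s + s) = -3 + (-5 + s)*(2*s) = -3 + 2*s*(-5 + s))
m(z) = 0 (m(z) = 2*0 = 0)
O = 11 (O = -14 + (-3 - 10*7 + 2*7**2) = -14 + (-3 - 70 + 2*49) = -14 + (-3 - 70 + 98) = -14 + 25 = 11)
V(G) = 0 (V(G) = -4*0 = 0)
O*((21 - 41) + V(3)) = 11*((21 - 41) + 0) = 11*(-20 + 0) = 11*(-20) = -220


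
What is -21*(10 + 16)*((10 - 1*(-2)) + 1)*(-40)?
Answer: 283920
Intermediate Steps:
-21*(10 + 16)*((10 - 1*(-2)) + 1)*(-40) = -546*((10 + 2) + 1)*(-40) = -546*(12 + 1)*(-40) = -546*13*(-40) = -21*338*(-40) = -7098*(-40) = 283920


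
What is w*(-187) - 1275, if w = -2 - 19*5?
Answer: 16864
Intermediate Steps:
w = -97 (w = -2 - 95 = -97)
w*(-187) - 1275 = -97*(-187) - 1275 = 18139 - 1275 = 16864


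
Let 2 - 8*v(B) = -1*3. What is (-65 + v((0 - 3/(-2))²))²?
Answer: 265225/64 ≈ 4144.1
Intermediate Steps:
v(B) = 5/8 (v(B) = ¼ - (-1)*3/8 = ¼ - ⅛*(-3) = ¼ + 3/8 = 5/8)
(-65 + v((0 - 3/(-2))²))² = (-65 + 5/8)² = (-515/8)² = 265225/64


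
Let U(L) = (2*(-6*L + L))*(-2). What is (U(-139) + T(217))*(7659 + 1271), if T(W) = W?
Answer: -22887590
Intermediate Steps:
U(L) = 20*L (U(L) = (2*(-5*L))*(-2) = -10*L*(-2) = 20*L)
(U(-139) + T(217))*(7659 + 1271) = (20*(-139) + 217)*(7659 + 1271) = (-2780 + 217)*8930 = -2563*8930 = -22887590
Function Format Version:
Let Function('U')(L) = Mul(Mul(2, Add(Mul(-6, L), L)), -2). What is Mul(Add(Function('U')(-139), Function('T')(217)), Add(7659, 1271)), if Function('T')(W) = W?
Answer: -22887590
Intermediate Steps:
Function('U')(L) = Mul(20, L) (Function('U')(L) = Mul(Mul(2, Mul(-5, L)), -2) = Mul(Mul(-10, L), -2) = Mul(20, L))
Mul(Add(Function('U')(-139), Function('T')(217)), Add(7659, 1271)) = Mul(Add(Mul(20, -139), 217), Add(7659, 1271)) = Mul(Add(-2780, 217), 8930) = Mul(-2563, 8930) = -22887590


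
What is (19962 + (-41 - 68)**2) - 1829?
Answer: 30014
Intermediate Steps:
(19962 + (-41 - 68)**2) - 1829 = (19962 + (-109)**2) - 1829 = (19962 + 11881) - 1829 = 31843 - 1829 = 30014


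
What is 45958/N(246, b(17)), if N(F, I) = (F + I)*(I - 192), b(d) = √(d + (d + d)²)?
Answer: -705593174/706003671 - 275748*√1173/235334557 ≈ -1.0395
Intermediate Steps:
b(d) = √(d + 4*d²) (b(d) = √(d + (2*d)²) = √(d + 4*d²))
N(F, I) = (-192 + I)*(F + I) (N(F, I) = (F + I)*(-192 + I) = (-192 + I)*(F + I))
45958/N(246, b(17)) = 45958/((√(17*(1 + 4*17)))² - 192*246 - 192*√17*√(1 + 4*17) + 246*√(17*(1 + 4*17))) = 45958/((√(17*(1 + 68)))² - 47232 - 192*√17*√(1 + 68) + 246*√(17*(1 + 68))) = 45958/((√(17*69))² - 47232 - 192*√1173 + 246*√(17*69)) = 45958/((√1173)² - 47232 - 192*√1173 + 246*√1173) = 45958/(1173 - 47232 - 192*√1173 + 246*√1173) = 45958/(-46059 + 54*√1173)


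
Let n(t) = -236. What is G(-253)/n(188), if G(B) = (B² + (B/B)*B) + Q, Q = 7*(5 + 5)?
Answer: -31913/118 ≈ -270.45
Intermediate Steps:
Q = 70 (Q = 7*10 = 70)
G(B) = 70 + B + B² (G(B) = (B² + (B/B)*B) + 70 = (B² + 1*B) + 70 = (B² + B) + 70 = (B + B²) + 70 = 70 + B + B²)
G(-253)/n(188) = (70 - 253 + (-253)²)/(-236) = (70 - 253 + 64009)*(-1/236) = 63826*(-1/236) = -31913/118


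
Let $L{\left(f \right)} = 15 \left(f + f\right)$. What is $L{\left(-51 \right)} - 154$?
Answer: $-1684$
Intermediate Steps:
$L{\left(f \right)} = 30 f$ ($L{\left(f \right)} = 15 \cdot 2 f = 30 f$)
$L{\left(-51 \right)} - 154 = 30 \left(-51\right) - 154 = -1530 - 154 = -1684$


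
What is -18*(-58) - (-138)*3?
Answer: 1458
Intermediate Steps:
-18*(-58) - (-138)*3 = 1044 - 46*(-9) = 1044 + 414 = 1458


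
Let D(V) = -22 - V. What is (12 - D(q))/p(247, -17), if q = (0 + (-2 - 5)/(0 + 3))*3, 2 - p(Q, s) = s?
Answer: 27/19 ≈ 1.4211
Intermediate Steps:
p(Q, s) = 2 - s
q = -7 (q = (0 - 7/3)*3 = -7/3*3 = -7)
(12 - D(q))/p(247, -17) = (12 - (-22 - 1*(-7)))/(2 - 1*(-17)) = (12 - (-22 + 7))/(2 + 17) = (12 - 1*(-15))/19 = (12 + 15)*(1/19) = 27*(1/19) = 27/19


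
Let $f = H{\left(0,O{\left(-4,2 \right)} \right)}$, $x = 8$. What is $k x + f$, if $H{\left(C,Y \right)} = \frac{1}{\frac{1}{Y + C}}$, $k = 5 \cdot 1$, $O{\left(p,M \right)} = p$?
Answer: $36$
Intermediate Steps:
$k = 5$
$H{\left(C,Y \right)} = C + Y$ ($H{\left(C,Y \right)} = \frac{1}{\frac{1}{C + Y}} = C + Y$)
$f = -4$ ($f = 0 - 4 = -4$)
$k x + f = 5 \cdot 8 - 4 = 40 - 4 = 36$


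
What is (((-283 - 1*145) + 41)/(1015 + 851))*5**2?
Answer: -3225/622 ≈ -5.1849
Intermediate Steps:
(((-283 - 1*145) + 41)/(1015 + 851))*5**2 = (((-283 - 145) + 41)/1866)*25 = ((-428 + 41)*(1/1866))*25 = -387*1/1866*25 = -129/622*25 = -3225/622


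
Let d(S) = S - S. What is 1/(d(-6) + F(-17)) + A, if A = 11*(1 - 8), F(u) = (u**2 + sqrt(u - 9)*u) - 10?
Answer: -6572056/85355 + 17*I*sqrt(26)/85355 ≈ -76.997 + 0.0010156*I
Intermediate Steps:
d(S) = 0
F(u) = -10 + u**2 + u*sqrt(-9 + u) (F(u) = (u**2 + sqrt(-9 + u)*u) - 10 = (u**2 + u*sqrt(-9 + u)) - 10 = -10 + u**2 + u*sqrt(-9 + u))
A = -77 (A = 11*(-7) = -77)
1/(d(-6) + F(-17)) + A = 1/(0 + (-10 + (-17)**2 - 17*sqrt(-9 - 17))) - 77 = 1/(0 + (-10 + 289 - 17*I*sqrt(26))) - 77 = 1/(0 + (279 - 17*I*sqrt(26))) - 77 = 1/(279 - 17*I*sqrt(26)) - 77 = -77 + 1/(279 - 17*I*sqrt(26))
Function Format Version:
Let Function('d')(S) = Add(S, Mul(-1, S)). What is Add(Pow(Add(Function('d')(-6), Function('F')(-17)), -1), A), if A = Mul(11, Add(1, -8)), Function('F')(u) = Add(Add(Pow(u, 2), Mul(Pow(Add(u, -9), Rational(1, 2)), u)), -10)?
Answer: Add(Rational(-6572056, 85355), Mul(Rational(17, 85355), I, Pow(26, Rational(1, 2)))) ≈ Add(-76.997, Mul(0.0010156, I))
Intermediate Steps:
Function('d')(S) = 0
Function('F')(u) = Add(-10, Pow(u, 2), Mul(u, Pow(Add(-9, u), Rational(1, 2)))) (Function('F')(u) = Add(Add(Pow(u, 2), Mul(Pow(Add(-9, u), Rational(1, 2)), u)), -10) = Add(Add(Pow(u, 2), Mul(u, Pow(Add(-9, u), Rational(1, 2)))), -10) = Add(-10, Pow(u, 2), Mul(u, Pow(Add(-9, u), Rational(1, 2)))))
A = -77 (A = Mul(11, -7) = -77)
Add(Pow(Add(Function('d')(-6), Function('F')(-17)), -1), A) = Add(Pow(Add(0, Add(-10, Pow(-17, 2), Mul(-17, Pow(Add(-9, -17), Rational(1, 2))))), -1), -77) = Add(Pow(Add(0, Add(-10, 289, Mul(-17, Pow(-26, Rational(1, 2))))), -1), -77) = Add(Pow(Add(0, Add(-10, 289, Mul(-17, Mul(I, Pow(26, Rational(1, 2)))))), -1), -77) = Add(Pow(Add(0, Add(-10, 289, Mul(-17, I, Pow(26, Rational(1, 2))))), -1), -77) = Add(Pow(Add(0, Add(279, Mul(-17, I, Pow(26, Rational(1, 2))))), -1), -77) = Add(Pow(Add(279, Mul(-17, I, Pow(26, Rational(1, 2)))), -1), -77) = Add(-77, Pow(Add(279, Mul(-17, I, Pow(26, Rational(1, 2)))), -1))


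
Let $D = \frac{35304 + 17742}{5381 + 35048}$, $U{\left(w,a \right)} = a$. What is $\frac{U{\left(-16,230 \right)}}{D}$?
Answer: $\frac{4649335}{26523} \approx 175.29$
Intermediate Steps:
$D = \frac{53046}{40429} \approx 1.3121$
$\frac{U{\left(-16,230 \right)}}{D} = \frac{230}{\frac{53046}{40429}} = 230 \cdot \frac{40429}{53046} = \frac{4649335}{26523}$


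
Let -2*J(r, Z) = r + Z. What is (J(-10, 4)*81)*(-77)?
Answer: -18711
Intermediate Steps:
J(r, Z) = -Z/2 - r/2 (J(r, Z) = -(r + Z)/2 = -(Z + r)/2 = -Z/2 - r/2)
(J(-10, 4)*81)*(-77) = ((-½*4 - ½*(-10))*81)*(-77) = ((-2 + 5)*81)*(-77) = (3*81)*(-77) = 243*(-77) = -18711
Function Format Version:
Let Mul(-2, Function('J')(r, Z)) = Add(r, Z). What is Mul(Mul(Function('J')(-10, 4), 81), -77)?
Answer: -18711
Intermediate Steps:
Function('J')(r, Z) = Add(Mul(Rational(-1, 2), Z), Mul(Rational(-1, 2), r)) (Function('J')(r, Z) = Mul(Rational(-1, 2), Add(r, Z)) = Mul(Rational(-1, 2), Add(Z, r)) = Add(Mul(Rational(-1, 2), Z), Mul(Rational(-1, 2), r)))
Mul(Mul(Function('J')(-10, 4), 81), -77) = Mul(Mul(Add(Mul(Rational(-1, 2), 4), Mul(Rational(-1, 2), -10)), 81), -77) = Mul(Mul(Add(-2, 5), 81), -77) = Mul(Mul(3, 81), -77) = Mul(243, -77) = -18711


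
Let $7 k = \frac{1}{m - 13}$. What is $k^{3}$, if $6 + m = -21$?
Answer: $- \frac{1}{21952000} \approx -4.5554 \cdot 10^{-8}$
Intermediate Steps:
$m = -27$ ($m = -6 - 21 = -27$)
$k = - \frac{1}{280}$ ($k = \frac{1}{7 \left(-27 - 13\right)} = \frac{1}{7 \left(-40\right)} = \frac{1}{7} \left(- \frac{1}{40}\right) = - \frac{1}{280} \approx -0.0035714$)
$k^{3} = \left(- \frac{1}{280}\right)^{3} = - \frac{1}{21952000}$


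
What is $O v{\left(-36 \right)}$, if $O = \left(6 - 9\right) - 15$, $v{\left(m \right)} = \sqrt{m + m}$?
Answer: $- 108 i \sqrt{2} \approx - 152.74 i$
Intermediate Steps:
$v{\left(m \right)} = \sqrt{2} \sqrt{m}$ ($v{\left(m \right)} = \sqrt{2 m} = \sqrt{2} \sqrt{m}$)
$O = -18$ ($O = \left(6 - 9\right) - 15 = -3 - 15 = -18$)
$O v{\left(-36 \right)} = - 18 \sqrt{2} \sqrt{-36} = - 18 \sqrt{2} \cdot 6 i = - 18 \cdot 6 i \sqrt{2} = - 108 i \sqrt{2}$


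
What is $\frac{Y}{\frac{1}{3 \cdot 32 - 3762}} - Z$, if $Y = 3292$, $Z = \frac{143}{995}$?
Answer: $- \frac{12008129783}{995} \approx -1.2068 \cdot 10^{7}$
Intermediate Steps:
$Z = \frac{143}{995}$ ($Z = 143 \cdot \frac{1}{995} = \frac{143}{995} \approx 0.14372$)
$\frac{Y}{\frac{1}{3 \cdot 32 - 3762}} - Z = \frac{3292}{\frac{1}{3 \cdot 32 - 3762}} - \frac{143}{995} = \frac{3292}{\frac{1}{96 - 3762}} - \frac{143}{995} = \frac{3292}{\frac{1}{-3666}} - \frac{143}{995} = \frac{3292}{- \frac{1}{3666}} - \frac{143}{995} = 3292 \left(-3666\right) - \frac{143}{995} = -12068472 - \frac{143}{995} = - \frac{12008129783}{995}$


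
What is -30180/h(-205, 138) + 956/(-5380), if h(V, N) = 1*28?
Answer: -10149698/9415 ≈ -1078.0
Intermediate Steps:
h(V, N) = 28
-30180/h(-205, 138) + 956/(-5380) = -30180/28 + 956/(-5380) = -30180*1/28 + 956*(-1/5380) = -7545/7 - 239/1345 = -10149698/9415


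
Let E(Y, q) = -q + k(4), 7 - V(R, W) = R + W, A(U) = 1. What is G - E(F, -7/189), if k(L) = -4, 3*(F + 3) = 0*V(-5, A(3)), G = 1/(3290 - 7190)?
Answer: 139091/35100 ≈ 3.9627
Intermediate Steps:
V(R, W) = 7 - R - W (V(R, W) = 7 - (R + W) = 7 + (-R - W) = 7 - R - W)
G = -1/3900 (G = 1/(-3900) = -1/3900 ≈ -0.00025641)
F = -3 (F = -3 + (0*(7 - 1*(-5) - 1*1))/3 = -3 + (0*(7 + 5 - 1))/3 = -3 + (0*11)/3 = -3 + (⅓)*0 = -3 + 0 = -3)
E(Y, q) = -4 - q (E(Y, q) = -q - 4 = -4 - q)
G - E(F, -7/189) = -1/3900 - (-4 - (-7)/189) = -1/3900 - (-4 - 1*(-1/27)) = -1/3900 - (-4 + 1/27) = -1/3900 - 1*(-107/27) = -1/3900 + 107/27 = 139091/35100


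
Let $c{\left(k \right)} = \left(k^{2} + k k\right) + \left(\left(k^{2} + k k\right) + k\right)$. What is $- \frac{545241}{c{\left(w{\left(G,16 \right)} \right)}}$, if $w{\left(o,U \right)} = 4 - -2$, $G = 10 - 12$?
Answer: $- \frac{181747}{50} \approx -3634.9$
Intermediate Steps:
$G = -2$ ($G = 10 - 12 = -2$)
$w{\left(o,U \right)} = 6$ ($w{\left(o,U \right)} = 4 + 2 = 6$)
$c{\left(k \right)} = k + 4 k^{2}$ ($c{\left(k \right)} = \left(k^{2} + k^{2}\right) + \left(\left(k^{2} + k^{2}\right) + k\right) = 2 k^{2} + \left(2 k^{2} + k\right) = 2 k^{2} + \left(k + 2 k^{2}\right) = k + 4 k^{2}$)
$- \frac{545241}{c{\left(w{\left(G,16 \right)} \right)}} = - \frac{545241}{6 \left(1 + 4 \cdot 6\right)} = - \frac{545241}{6 \left(1 + 24\right)} = - \frac{545241}{6 \cdot 25} = - \frac{545241}{150} = \left(-545241\right) \frac{1}{150} = - \frac{181747}{50}$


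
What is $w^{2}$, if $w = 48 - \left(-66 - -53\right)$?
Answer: $3721$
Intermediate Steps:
$w = 61$ ($w = 48 - \left(-66 + 53\right) = 48 - -13 = 48 + 13 = 61$)
$w^{2} = 61^{2} = 3721$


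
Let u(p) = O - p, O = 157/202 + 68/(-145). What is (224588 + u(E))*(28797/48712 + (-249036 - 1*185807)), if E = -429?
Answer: -139605700069614402821/1426774480 ≈ -9.7847e+10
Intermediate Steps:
O = 9029/29290 (O = 157*(1/202) + 68*(-1/145) = 157/202 - 68/145 = 9029/29290 ≈ 0.30826)
u(p) = 9029/29290 - p
(224588 + u(E))*(28797/48712 + (-249036 - 1*185807)) = (224588 + (9029/29290 - 1*(-429)))*(28797/48712 + (-249036 - 1*185807)) = (224588 + (9029/29290 + 429))*(28797*(1/48712) + (-249036 - 185807)) = (224588 + 12574439/29290)*(28797/48712 - 434843) = (6590756959/29290)*(-21182043419/48712) = -139605700069614402821/1426774480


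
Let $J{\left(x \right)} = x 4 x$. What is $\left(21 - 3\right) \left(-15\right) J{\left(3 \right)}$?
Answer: $-9720$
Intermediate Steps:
$J{\left(x \right)} = 4 x^{2}$ ($J{\left(x \right)} = 4 x x = 4 x^{2}$)
$\left(21 - 3\right) \left(-15\right) J{\left(3 \right)} = \left(21 - 3\right) \left(-15\right) 4 \cdot 3^{2} = 18 \left(-15\right) 4 \cdot 9 = \left(-270\right) 36 = -9720$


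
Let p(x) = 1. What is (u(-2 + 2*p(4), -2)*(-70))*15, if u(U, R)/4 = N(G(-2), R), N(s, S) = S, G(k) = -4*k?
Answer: 8400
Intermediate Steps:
u(U, R) = 4*R
(u(-2 + 2*p(4), -2)*(-70))*15 = ((4*(-2))*(-70))*15 = -8*(-70)*15 = 560*15 = 8400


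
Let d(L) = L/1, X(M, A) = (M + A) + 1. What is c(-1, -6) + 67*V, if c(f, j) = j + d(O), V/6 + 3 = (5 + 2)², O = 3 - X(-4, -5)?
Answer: 18497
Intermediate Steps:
X(M, A) = 1 + A + M (X(M, A) = (A + M) + 1 = 1 + A + M)
O = 11 (O = 3 - (1 - 5 - 4) = 3 - 1*(-8) = 3 + 8 = 11)
d(L) = L (d(L) = L*1 = L)
V = 276 (V = -18 + 6*(5 + 2)² = -18 + 6*7² = -18 + 6*49 = -18 + 294 = 276)
c(f, j) = 11 + j (c(f, j) = j + 11 = 11 + j)
c(-1, -6) + 67*V = (11 - 6) + 67*276 = 5 + 18492 = 18497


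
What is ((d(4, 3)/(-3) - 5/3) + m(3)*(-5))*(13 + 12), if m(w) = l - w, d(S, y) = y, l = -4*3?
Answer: 5425/3 ≈ 1808.3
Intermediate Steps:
l = -12
m(w) = -12 - w
((d(4, 3)/(-3) - 5/3) + m(3)*(-5))*(13 + 12) = ((3/(-3) - 5/3) + (-12 - 1*3)*(-5))*(13 + 12) = ((3*(-⅓) - 5*⅓) + (-12 - 3)*(-5))*25 = ((-1 - 5/3) - 15*(-5))*25 = (-8/3 + 75)*25 = (217/3)*25 = 5425/3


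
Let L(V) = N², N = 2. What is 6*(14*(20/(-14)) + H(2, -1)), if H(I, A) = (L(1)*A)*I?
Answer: -168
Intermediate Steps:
L(V) = 4 (L(V) = 2² = 4)
H(I, A) = 4*A*I (H(I, A) = (4*A)*I = 4*A*I)
6*(14*(20/(-14)) + H(2, -1)) = 6*(14*(20/(-14)) + 4*(-1)*2) = 6*(14*(20*(-1/14)) - 8) = 6*(14*(-10/7) - 8) = 6*(-20 - 8) = 6*(-28) = -168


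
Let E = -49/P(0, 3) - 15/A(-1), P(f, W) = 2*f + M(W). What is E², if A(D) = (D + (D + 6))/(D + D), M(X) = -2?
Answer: 1024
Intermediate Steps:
A(D) = (6 + 2*D)/(2*D) (A(D) = (D + (6 + D))/((2*D)) = (6 + 2*D)*(1/(2*D)) = (6 + 2*D)/(2*D))
P(f, W) = -2 + 2*f (P(f, W) = 2*f - 2 = -2 + 2*f)
E = 32 (E = -49/(-2 + 2*0) - 15*(-1/(3 - 1)) = -49/(-2 + 0) - 15/((-1*2)) = -49/(-2) - 15/(-2) = -49*(-½) - 15*(-½) = 49/2 + 15/2 = 32)
E² = 32² = 1024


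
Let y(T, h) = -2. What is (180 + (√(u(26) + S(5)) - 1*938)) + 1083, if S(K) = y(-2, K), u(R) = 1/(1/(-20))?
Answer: 325 + I*√22 ≈ 325.0 + 4.6904*I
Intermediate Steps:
u(R) = -20 (u(R) = 1/(-1/20) = -20)
S(K) = -2
(180 + (√(u(26) + S(5)) - 1*938)) + 1083 = (180 + (√(-20 - 2) - 1*938)) + 1083 = (180 + (√(-22) - 938)) + 1083 = (180 + (I*√22 - 938)) + 1083 = (180 + (-938 + I*√22)) + 1083 = (-758 + I*√22) + 1083 = 325 + I*√22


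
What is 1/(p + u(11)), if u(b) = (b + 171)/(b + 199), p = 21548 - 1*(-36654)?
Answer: 15/873043 ≈ 1.7181e-5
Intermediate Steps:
p = 58202 (p = 21548 + 36654 = 58202)
u(b) = (171 + b)/(199 + b)
1/(p + u(11)) = 1/(58202 + (171 + 11)/(199 + 11)) = 1/(58202 + 182/210) = 1/(58202 + (1/210)*182) = 1/(58202 + 13/15) = 1/(873043/15) = 15/873043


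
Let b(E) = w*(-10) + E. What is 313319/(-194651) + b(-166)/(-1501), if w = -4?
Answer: -445765793/292171151 ≈ -1.5257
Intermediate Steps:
b(E) = 40 + E (b(E) = -4*(-10) + E = 40 + E)
313319/(-194651) + b(-166)/(-1501) = 313319/(-194651) + (40 - 166)/(-1501) = 313319*(-1/194651) - 126*(-1/1501) = -313319/194651 + 126/1501 = -445765793/292171151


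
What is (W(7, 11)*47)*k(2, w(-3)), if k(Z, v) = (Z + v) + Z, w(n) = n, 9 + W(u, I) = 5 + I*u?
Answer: 3431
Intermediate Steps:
W(u, I) = -4 + I*u (W(u, I) = -9 + (5 + I*u) = -4 + I*u)
k(Z, v) = v + 2*Z
(W(7, 11)*47)*k(2, w(-3)) = ((-4 + 11*7)*47)*(-3 + 2*2) = ((-4 + 77)*47)*(-3 + 4) = (73*47)*1 = 3431*1 = 3431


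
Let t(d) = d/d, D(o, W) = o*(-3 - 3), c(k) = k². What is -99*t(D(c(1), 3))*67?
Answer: -6633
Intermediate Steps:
D(o, W) = -6*o (D(o, W) = o*(-6) = -6*o)
t(d) = 1
-99*t(D(c(1), 3))*67 = -99*1*67 = -99*67 = -6633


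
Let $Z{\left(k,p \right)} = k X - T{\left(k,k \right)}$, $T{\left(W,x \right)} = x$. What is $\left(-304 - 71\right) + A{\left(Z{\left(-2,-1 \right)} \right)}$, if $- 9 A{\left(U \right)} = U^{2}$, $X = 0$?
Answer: $- \frac{3379}{9} \approx -375.44$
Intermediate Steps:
$Z{\left(k,p \right)} = - k$ ($Z{\left(k,p \right)} = k 0 - k = 0 - k = - k$)
$A{\left(U \right)} = - \frac{U^{2}}{9}$
$\left(-304 - 71\right) + A{\left(Z{\left(-2,-1 \right)} \right)} = \left(-304 - 71\right) - \frac{\left(\left(-1\right) \left(-2\right)\right)^{2}}{9} = -375 - \frac{2^{2}}{9} = -375 - \frac{4}{9} = - \frac{3379}{9}$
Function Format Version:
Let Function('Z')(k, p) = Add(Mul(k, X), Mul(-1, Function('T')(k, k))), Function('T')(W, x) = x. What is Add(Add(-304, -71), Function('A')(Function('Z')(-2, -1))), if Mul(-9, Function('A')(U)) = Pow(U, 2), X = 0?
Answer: Rational(-3379, 9) ≈ -375.44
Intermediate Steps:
Function('Z')(k, p) = Mul(-1, k) (Function('Z')(k, p) = Add(Mul(k, 0), Mul(-1, k)) = Add(0, Mul(-1, k)) = Mul(-1, k))
Function('A')(U) = Mul(Rational(-1, 9), Pow(U, 2))
Add(Add(-304, -71), Function('A')(Function('Z')(-2, -1))) = Add(Add(-304, -71), Mul(Rational(-1, 9), Pow(Mul(-1, -2), 2))) = Add(-375, Mul(Rational(-1, 9), Pow(2, 2))) = Add(-375, Mul(Rational(-1, 9), 4)) = Add(-375, Rational(-4, 9)) = Rational(-3379, 9)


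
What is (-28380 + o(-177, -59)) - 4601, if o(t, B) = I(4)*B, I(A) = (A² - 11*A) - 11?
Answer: -30680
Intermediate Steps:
I(A) = -11 + A² - 11*A
o(t, B) = -39*B (o(t, B) = (-11 + 4² - 11*4)*B = (-11 + 16 - 44)*B = -39*B)
(-28380 + o(-177, -59)) - 4601 = (-28380 - 39*(-59)) - 4601 = (-28380 + 2301) - 4601 = -26079 - 4601 = -30680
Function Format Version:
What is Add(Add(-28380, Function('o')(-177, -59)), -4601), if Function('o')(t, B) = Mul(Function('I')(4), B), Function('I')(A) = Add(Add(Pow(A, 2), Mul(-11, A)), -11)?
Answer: -30680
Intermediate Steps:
Function('I')(A) = Add(-11, Pow(A, 2), Mul(-11, A))
Function('o')(t, B) = Mul(-39, B) (Function('o')(t, B) = Mul(Add(-11, Pow(4, 2), Mul(-11, 4)), B) = Mul(Add(-11, 16, -44), B) = Mul(-39, B))
Add(Add(-28380, Function('o')(-177, -59)), -4601) = Add(Add(-28380, Mul(-39, -59)), -4601) = Add(Add(-28380, 2301), -4601) = Add(-26079, -4601) = -30680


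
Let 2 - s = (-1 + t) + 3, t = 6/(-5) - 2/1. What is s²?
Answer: 256/25 ≈ 10.240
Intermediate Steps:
t = -16/5 (t = 6*(-⅕) - 2*1 = -6/5 - 2 = -16/5 ≈ -3.2000)
s = 16/5 (s = 2 - ((-1 - 16/5) + 3) = 2 - (-21/5 + 3) = 2 - 1*(-6/5) = 2 + 6/5 = 16/5 ≈ 3.2000)
s² = (16/5)² = 256/25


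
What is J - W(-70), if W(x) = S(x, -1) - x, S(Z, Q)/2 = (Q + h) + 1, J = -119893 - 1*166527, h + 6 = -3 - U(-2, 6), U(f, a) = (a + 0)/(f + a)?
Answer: -286469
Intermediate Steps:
U(f, a) = a/(a + f)
h = -21/2 (h = -6 + (-3 - 6/(6 - 2)) = -6 + (-3 - 6/4) = -6 + (-3 - 1*3/2) = -6 + (-3 - 3/2) = -6 - 9/2 = -21/2 ≈ -10.500)
J = -286420 (J = -119893 - 166527 = -286420)
S(Z, Q) = -19 + 2*Q (S(Z, Q) = 2*((Q - 21/2) + 1) = 2*((-21/2 + Q) + 1) = 2*(-19/2 + Q) = -19 + 2*Q)
W(x) = -21 - x (W(x) = (-19 + 2*(-1)) - x = (-19 - 2) - x = -21 - x)
J - W(-70) = -286420 - (-21 - 1*(-70)) = -286420 - (-21 + 70) = -286420 - 1*49 = -286420 - 49 = -286469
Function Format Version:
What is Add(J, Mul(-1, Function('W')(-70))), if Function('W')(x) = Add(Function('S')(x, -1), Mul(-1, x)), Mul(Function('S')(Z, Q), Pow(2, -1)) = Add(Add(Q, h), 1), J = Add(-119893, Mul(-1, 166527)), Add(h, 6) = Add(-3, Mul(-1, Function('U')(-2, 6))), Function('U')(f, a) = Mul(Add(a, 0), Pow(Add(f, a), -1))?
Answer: -286469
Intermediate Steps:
Function('U')(f, a) = Mul(a, Pow(Add(a, f), -1))
h = Rational(-21, 2) (h = Add(-6, Add(-3, Mul(-1, Mul(6, Pow(Add(6, -2), -1))))) = Add(-6, Add(-3, Mul(-1, Mul(6, Pow(4, -1))))) = Add(-6, Add(-3, Mul(-1, Mul(6, Rational(1, 4))))) = Add(-6, Add(-3, Mul(-1, Rational(3, 2)))) = Add(-6, Add(-3, Rational(-3, 2))) = Add(-6, Rational(-9, 2)) = Rational(-21, 2) ≈ -10.500)
J = -286420 (J = Add(-119893, -166527) = -286420)
Function('S')(Z, Q) = Add(-19, Mul(2, Q)) (Function('S')(Z, Q) = Mul(2, Add(Add(Q, Rational(-21, 2)), 1)) = Mul(2, Add(Add(Rational(-21, 2), Q), 1)) = Mul(2, Add(Rational(-19, 2), Q)) = Add(-19, Mul(2, Q)))
Function('W')(x) = Add(-21, Mul(-1, x)) (Function('W')(x) = Add(Add(-19, Mul(2, -1)), Mul(-1, x)) = Add(Add(-19, -2), Mul(-1, x)) = Add(-21, Mul(-1, x)))
Add(J, Mul(-1, Function('W')(-70))) = Add(-286420, Mul(-1, Add(-21, Mul(-1, -70)))) = Add(-286420, Mul(-1, Add(-21, 70))) = Add(-286420, Mul(-1, 49)) = Add(-286420, -49) = -286469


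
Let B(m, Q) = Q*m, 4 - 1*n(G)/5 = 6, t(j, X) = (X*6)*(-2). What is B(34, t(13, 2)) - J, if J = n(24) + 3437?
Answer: -4243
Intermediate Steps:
t(j, X) = -12*X (t(j, X) = (6*X)*(-2) = -12*X)
n(G) = -10 (n(G) = 20 - 5*6 = 20 - 30 = -10)
J = 3427 (J = -10 + 3437 = 3427)
B(34, t(13, 2)) - J = -12*2*34 - 1*3427 = -24*34 - 3427 = -816 - 3427 = -4243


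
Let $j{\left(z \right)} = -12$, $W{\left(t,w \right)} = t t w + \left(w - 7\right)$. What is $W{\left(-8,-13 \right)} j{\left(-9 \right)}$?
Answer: $10224$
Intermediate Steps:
$W{\left(t,w \right)} = -7 + w + w t^{2}$ ($W{\left(t,w \right)} = t^{2} w + \left(-7 + w\right) = w t^{2} + \left(-7 + w\right) = -7 + w + w t^{2}$)
$W{\left(-8,-13 \right)} j{\left(-9 \right)} = \left(-7 - 13 - 13 \left(-8\right)^{2}\right) \left(-12\right) = \left(-7 - 13 - 832\right) \left(-12\right) = \left(-852\right) \left(-12\right) = 10224$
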